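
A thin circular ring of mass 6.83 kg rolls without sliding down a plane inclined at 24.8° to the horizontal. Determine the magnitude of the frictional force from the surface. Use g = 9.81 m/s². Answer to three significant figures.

For this body I = MR², i.e. k = I/(MR²) = 1.
Newton's second law down the slope: Mg sinθ − f = Ma. The torque equation fR = Iα (with α = a/R) gives f = kMa.
Combining, a = g sinθ/(1+k) and f = kMa = kMg sinθ/(1+k).
f = 1 × 6.83 × 9.81 × sin24.8° / 2 ≈ 14.1 N.

f ≈ 14.1 N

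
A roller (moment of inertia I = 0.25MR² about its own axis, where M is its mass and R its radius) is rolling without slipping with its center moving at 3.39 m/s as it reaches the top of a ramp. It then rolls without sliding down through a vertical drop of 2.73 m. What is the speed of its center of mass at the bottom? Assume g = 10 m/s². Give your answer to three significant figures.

v ≈ 7.43 m/s

With I = 0.25MR², the ratio k = I/(MR²) is 0.25.
Since it rolls without slipping, ω = v/R and KE = ½Mv² + ½Iω² = ½(1+k)Mv² = (5/8)Mv².
Energy conservation: (5/8)Mv₀² + Mgh = (5/8)Mv², so v² = v₀² + 2gh/(1+k).
v = √(3.39² + 2×10×2.73/1.25) = √55.17 ≈ 7.43 m/s.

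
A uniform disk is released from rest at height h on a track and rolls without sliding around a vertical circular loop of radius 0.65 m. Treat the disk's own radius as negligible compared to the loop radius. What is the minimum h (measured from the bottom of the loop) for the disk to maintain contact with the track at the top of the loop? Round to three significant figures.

With I = (1/2)MR², the ratio k = I/(MR²) is 0.5.
At the top of the loop, the minimum-contact condition is Mg = Mv_top²/r, so v_top² = gr.
With ω = v/R, the kinetic energy at speed v is ½(1+k)Mv² = (3/4)Mv².
Energy conservation from release (height h) to the top (height 2r): Mgh = Mg(2r) + (3/4)M·gr.
Thus h_min = 2r + (1+k)r/2 = r(2 + 1.5/2) = 0.65 × 2.75 ≈ 1.79 m.

h_min ≈ 1.79 m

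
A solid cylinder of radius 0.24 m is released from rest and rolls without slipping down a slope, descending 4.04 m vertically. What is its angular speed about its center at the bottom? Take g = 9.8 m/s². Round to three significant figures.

ω ≈ 30.3 rad/s

With I = (1/2)MR², the ratio k = I/(MR²) is 0.5.
Pure rolling means v = ωR; then KE = ½Mv² + ½I(v/R)² = ½(1+k)Mv² = (3/4)Mv².
Energy conservation Mgh = ½(1+k)Mv² gives v = √(2gh/(1+k)) = √(2 × 9.8 × 4.04 / 1.5) = 7.266 m/s.
Then ω = v/R = 7.266 / 0.24 ≈ 30.3 rad/s.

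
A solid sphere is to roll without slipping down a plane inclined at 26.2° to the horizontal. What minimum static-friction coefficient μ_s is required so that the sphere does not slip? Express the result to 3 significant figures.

μ_min ≈ 0.141

Here I = (2/5)MR², so the shape factor k = I/(MR²) = 0.4.
Along the incline Mg sinθ − f = Ma, and torque about the center fR = Iα = kMR²(a/R) gives f = kMa.
These give a = g sinθ/(1+k) and the required friction f = kMg sinθ/(1+k).
With N = Mg cosθ, the no-slip condition f ≤ μN gives μ_min = f/N = k tanθ/(1+k).
μ_min = 0.4 × tan26.2° / 1.4 ≈ 0.141.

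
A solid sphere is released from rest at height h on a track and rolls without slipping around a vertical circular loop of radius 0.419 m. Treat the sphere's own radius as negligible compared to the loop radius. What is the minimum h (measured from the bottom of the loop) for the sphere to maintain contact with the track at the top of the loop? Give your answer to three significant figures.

h_min ≈ 1.13 m

The moment of inertia is (2/5)MR², giving k ≡ I/(MR²) = 0.4.
At the top of the loop, the minimum-contact condition is Mg = Mv_top²/r, so v_top² = gr.
With ω = v/R, the kinetic energy at speed v is ½(1+k)Mv² = (7/10)Mv².
Energy conservation from release (height h) to the top (height 2r): Mgh = Mg(2r) + (7/10)M·gr.
Thus h_min = 2r + (1+k)r/2 = r(2 + 1.4/2) = 0.419 × 2.7 ≈ 1.13 m.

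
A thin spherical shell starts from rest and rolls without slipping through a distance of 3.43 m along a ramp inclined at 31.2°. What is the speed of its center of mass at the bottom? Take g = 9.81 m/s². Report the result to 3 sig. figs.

Here I = (2/3)MR², so the shape factor k = I/(MR²) = 2/3.
The rolling condition ω = v/R makes the rotational term ½I(v/R)² = ½kMv², so KE_total = ½(1+k)Mv² = (5/6)Mv².
The vertical drop is h = L sinθ = 3.43 × sin31.2° = 1.777 m.
Setting Mgh = (5/6)Mv² gives v = √(2gh/(1+k)) = √(2·9.81·1.777/1.667) ≈ 4.57 m/s.

v ≈ 4.57 m/s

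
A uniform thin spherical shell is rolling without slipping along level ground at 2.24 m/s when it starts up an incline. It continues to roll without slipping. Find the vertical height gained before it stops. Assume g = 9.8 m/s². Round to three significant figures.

With I = (2/3)MR², the ratio k = I/(MR²) is 2/3.
The rolling condition ω = v/R makes the rotational term ½I(v/R)² = ½kMv², so KE_total = ½(1+k)Mv² = (5/6)Mv².
At the top the kinetic energy is zero, so (5/6)Mv₀² = Mgh.
Thus h = (1+k)v₀²/(2g) = 1.667 × 2.24² / (2 × 9.8) ≈ 0.427 m.

h ≈ 0.427 m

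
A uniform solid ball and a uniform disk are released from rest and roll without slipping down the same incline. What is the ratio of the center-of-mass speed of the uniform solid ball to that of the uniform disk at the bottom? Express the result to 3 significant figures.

v_ratio ≈ 1.04

Each satisfies Mgh = ½(1+k)Mv² with k = I/(MR²), so v ∝ 1/√(1+k).
For the uniform solid ball k = 0.4; for the uniform disk k = 0.5.
v₁/v₂ = √((1+k₂)/(1+k₁)) = √(1.5/1.4) ≈ 1.04.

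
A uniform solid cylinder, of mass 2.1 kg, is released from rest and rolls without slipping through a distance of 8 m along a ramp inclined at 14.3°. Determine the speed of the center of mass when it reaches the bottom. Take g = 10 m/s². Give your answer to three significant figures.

With I = (1/2)MR², the ratio k = I/(MR²) is 0.5.
Pure rolling means v = ωR; then KE = ½Mv² + ½I(v/R)² = ½(1+k)Mv² = (3/4)Mv².
The vertical drop is h = L sinθ = 8 × sin14.3° = 1.976 m.
Energy conservation: Mgh = (3/4)Mv², so v = √(2gh/(1+k)) = √(2 × 10 × 1.976 / 1.5) ≈ 5.13 m/s.

v ≈ 5.13 m/s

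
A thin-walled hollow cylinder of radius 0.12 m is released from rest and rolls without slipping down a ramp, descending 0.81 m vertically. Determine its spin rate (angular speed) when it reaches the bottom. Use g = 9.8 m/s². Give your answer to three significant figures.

The moment of inertia is MR², giving k ≡ I/(MR²) = 1.
The rolling condition ω = v/R makes the rotational term ½I(v/R)² = ½kMv², so KE_total = ½(1+k)Mv² = Mv².
Energy conservation Mgh = ½(1+k)Mv² gives v = √(2gh/(1+k)) = √(2 × 9.8 × 0.81 / 2) = 2.817 m/s.
Then ω = v/R = 2.817 / 0.12 ≈ 23.5 rad/s.

ω ≈ 23.5 rad/s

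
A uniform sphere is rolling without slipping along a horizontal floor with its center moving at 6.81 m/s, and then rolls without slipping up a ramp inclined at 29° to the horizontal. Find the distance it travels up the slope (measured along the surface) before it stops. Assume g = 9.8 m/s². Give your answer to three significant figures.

The moment of inertia is (2/5)MR², giving k ≡ I/(MR²) = 0.4.
The rolling condition ω = v/R makes the rotational term ½I(v/R)² = ½kMv², so KE_total = ½(1+k)Mv² = (7/10)Mv².
Setting this equal to Mgh gives the vertical rise h = (1+k)v₀²/(2g) = 1.4×6.81²/(2×9.8) = 3.313 m.
The distance along the slope is d = h/sinθ = 3.313/sin29° ≈ 6.83 m.

d ≈ 6.83 m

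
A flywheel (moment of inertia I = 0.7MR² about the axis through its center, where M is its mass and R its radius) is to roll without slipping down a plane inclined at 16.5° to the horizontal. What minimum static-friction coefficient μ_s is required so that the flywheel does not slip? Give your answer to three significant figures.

μ_min ≈ 0.122

Here I = 0.7MR², so the shape factor k = I/(MR²) = 0.7.
Along the incline Mg sinθ − f = Ma, and torque about the center fR = Iα = kMR²(a/R) gives f = kMa.
These give a = g sinθ/(1+k) and the required friction f = kMg sinθ/(1+k).
With N = Mg cosθ, the no-slip condition f ≤ μN gives μ_min = f/N = k tanθ/(1+k).
μ_min = 0.7 × tan16.5° / 1.7 ≈ 0.122.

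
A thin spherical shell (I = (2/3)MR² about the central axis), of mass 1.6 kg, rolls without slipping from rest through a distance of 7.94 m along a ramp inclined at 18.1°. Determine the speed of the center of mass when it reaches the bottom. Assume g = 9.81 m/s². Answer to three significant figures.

v ≈ 5.39 m/s

The moment of inertia is (2/3)MR², giving k ≡ I/(MR²) = 2/3.
Pure rolling means v = ωR; then KE = ½Mv² + ½I(v/R)² = ½(1+k)Mv² = (5/6)Mv².
The vertical drop is h = L sinθ = 7.94 × sin18.1° = 2.467 m.
Setting Mgh = (5/6)Mv² gives v = √(2gh/(1+k)) = √(2·9.81·2.467/1.667) ≈ 5.39 m/s.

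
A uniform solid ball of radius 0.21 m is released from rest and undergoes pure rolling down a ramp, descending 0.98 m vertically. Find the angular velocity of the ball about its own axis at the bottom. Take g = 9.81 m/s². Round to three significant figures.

ω ≈ 17.6 rad/s

Here I = (2/5)MR², so the shape factor k = I/(MR²) = 0.4.
The rolling condition ω = v/R makes the rotational term ½I(v/R)² = ½kMv², so KE_total = ½(1+k)Mv² = (7/10)Mv².
Energy conservation Mgh = ½(1+k)Mv² gives v = √(2gh/(1+k)) = √(2 × 9.81 × 0.98 / 1.4) = 3.706 m/s.
The angular speed follows from ω = v/R = 3.706/0.21 ≈ 17.6 rad/s.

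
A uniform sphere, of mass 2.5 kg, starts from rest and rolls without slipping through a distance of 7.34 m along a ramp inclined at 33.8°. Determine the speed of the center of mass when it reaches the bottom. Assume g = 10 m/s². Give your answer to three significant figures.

For this body I = (2/5)MR², i.e. k = I/(MR²) = 0.4.
Rolling without slipping gives ω = v/R, so the total kinetic energy is ½Mv² + ½Iω² = ½(1+k)Mv² = (7/10)Mv².
The vertical drop is h = L sinθ = 7.34 × sin33.8° = 4.083 m.
Setting Mgh = (7/10)Mv² gives v = √(2gh/(1+k)) = √(2·10·4.083/1.4) ≈ 7.64 m/s.

v ≈ 7.64 m/s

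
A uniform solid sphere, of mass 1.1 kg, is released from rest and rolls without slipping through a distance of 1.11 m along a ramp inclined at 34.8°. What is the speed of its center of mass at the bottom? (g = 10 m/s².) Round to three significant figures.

For this body I = (2/5)MR², i.e. k = I/(MR²) = 0.4.
The rolling condition ω = v/R makes the rotational term ½I(v/R)² = ½kMv², so KE_total = ½(1+k)Mv² = (7/10)Mv².
The vertical drop is h = L sinθ = 1.11 × sin34.8° = 0.6335 m.
Energy conservation: Mgh = (7/10)Mv², so v = √(2gh/(1+k)) = √(2 × 10 × 0.6335 / 1.4) ≈ 3.01 m/s.

v ≈ 3.01 m/s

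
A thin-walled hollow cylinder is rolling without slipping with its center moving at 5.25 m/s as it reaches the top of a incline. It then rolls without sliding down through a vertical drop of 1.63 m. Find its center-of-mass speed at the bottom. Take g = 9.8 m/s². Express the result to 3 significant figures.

v ≈ 6.60 m/s

For this body I = MR², i.e. k = I/(MR²) = 1.
The rolling condition ω = v/R makes the rotational term ½I(v/R)² = ½kMv², so KE_total = ½(1+k)Mv² = Mv².
Conserving energy between top and bottom: Mv² = Mv₀² + Mgh, hence v² = v₀² + 2gh/(1+k).
v = √(5.25² + 2×9.8×1.63/2) = √43.54 ≈ 6.60 m/s.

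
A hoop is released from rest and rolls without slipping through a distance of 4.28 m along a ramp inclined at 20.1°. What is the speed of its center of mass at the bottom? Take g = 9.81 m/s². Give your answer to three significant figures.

For this body I = MR², i.e. k = I/(MR²) = 1.
Since it rolls without slipping, ω = v/R and KE = ½Mv² + ½Iω² = ½(1+k)Mv² = Mv².
The vertical drop is h = L sinθ = 4.28 × sin20.1° = 1.471 m.
Energy conservation: Mgh = Mv², so v = √(2gh/(1+k)) = √(2 × 9.81 × 1.471 / 2) ≈ 3.80 m/s.

v ≈ 3.80 m/s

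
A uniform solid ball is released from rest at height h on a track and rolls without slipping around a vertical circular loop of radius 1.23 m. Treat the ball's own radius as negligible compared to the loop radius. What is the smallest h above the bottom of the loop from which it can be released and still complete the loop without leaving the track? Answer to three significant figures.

h_min ≈ 3.32 m

For this body I = (2/5)MR², i.e. k = I/(MR²) = 0.4.
At the top, contact is just lost when gravity alone supplies the centripetal force: Mg = Mv_top²/r, i.e. v_top² = gr.
With ω = v/R, the kinetic energy at speed v is ½(1+k)Mv² = (7/10)Mv².
Energy conservation from release (height h) to the top (height 2r): Mgh = Mg(2r) + (7/10)M·gr.
Thus h_min = 2r + (1+k)r/2 = r(2 + 1.4/2) = 1.23 × 2.7 ≈ 3.32 m.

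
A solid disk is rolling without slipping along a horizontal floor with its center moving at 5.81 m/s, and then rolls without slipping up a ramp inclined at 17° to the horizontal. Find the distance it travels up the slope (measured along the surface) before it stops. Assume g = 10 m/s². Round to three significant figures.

With I = (1/2)MR², the ratio k = I/(MR²) is 0.5.
Since it rolls without slipping, ω = v/R and KE = ½Mv² + ½Iω² = ½(1+k)Mv² = (3/4)Mv².
Setting this equal to Mgh gives the vertical rise h = (1+k)v₀²/(2g) = 1.5×5.81²/(2×10) = 2.532 m.
Along the incline, d = h/sinθ = 2.532/sin17° ≈ 8.66 m.

d ≈ 8.66 m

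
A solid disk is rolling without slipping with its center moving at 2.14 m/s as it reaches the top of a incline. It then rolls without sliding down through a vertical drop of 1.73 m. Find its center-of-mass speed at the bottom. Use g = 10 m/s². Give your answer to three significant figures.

The moment of inertia is (1/2)MR², giving k ≡ I/(MR²) = 0.5.
Rolling without slipping gives ω = v/R, so the total kinetic energy is ½Mv² + ½Iω² = ½(1+k)Mv² = (3/4)Mv².
Energy conservation: (3/4)Mv₀² + Mgh = (3/4)Mv², so v² = v₀² + 2gh/(1+k).
v = √(2.14² + 2×10×1.73/1.5) = √27.65 ≈ 5.26 m/s.

v ≈ 5.26 m/s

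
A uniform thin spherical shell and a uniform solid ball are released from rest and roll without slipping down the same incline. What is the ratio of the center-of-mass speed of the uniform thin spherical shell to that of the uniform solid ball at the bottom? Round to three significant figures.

v_ratio ≈ 0.917

Each satisfies Mgh = ½(1+k)Mv² with k = I/(MR²), so v ∝ 1/√(1+k).
For the uniform thin spherical shell k = 2/3; for the uniform solid ball k = 0.4.
v₁/v₂ = √((1+k₂)/(1+k₁)) = √(1.4/1.667) ≈ 0.917.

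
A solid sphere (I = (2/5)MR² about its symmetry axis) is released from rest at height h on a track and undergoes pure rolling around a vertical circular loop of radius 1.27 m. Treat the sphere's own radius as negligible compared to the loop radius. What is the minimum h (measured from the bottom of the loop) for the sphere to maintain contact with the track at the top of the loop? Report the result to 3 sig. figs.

For this body I = (2/5)MR², i.e. k = I/(MR²) = 0.4.
At the top, contact is just lost when gravity alone supplies the centripetal force: Mg = Mv_top²/r, i.e. v_top² = gr.
With ω = v/R, the kinetic energy at speed v is ½(1+k)Mv² = (7/10)Mv².
Energy conservation from release (height h) to the top (height 2r): Mgh = Mg(2r) + (7/10)M·gr.
Thus h_min = 2r + (1+k)r/2 = r(2 + 1.4/2) = 1.27 × 2.7 ≈ 3.43 m.

h_min ≈ 3.43 m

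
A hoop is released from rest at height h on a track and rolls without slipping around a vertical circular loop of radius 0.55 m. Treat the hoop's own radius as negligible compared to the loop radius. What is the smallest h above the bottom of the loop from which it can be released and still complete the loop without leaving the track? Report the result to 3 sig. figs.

h_min ≈ 1.65 m

Here I = MR², so the shape factor k = I/(MR²) = 1.
At the top of the loop, the minimum-contact condition is Mg = Mv_top²/r, so v_top² = gr.
With ω = v/R, the kinetic energy at speed v is ½(1+k)Mv² = Mv².
Energy conservation from release (height h) to the top (height 2r): Mgh = Mg(2r) + M·gr.
Thus h_min = 2r + (1+k)r/2 = r(2 + 2/2) = 0.55 × 3 ≈ 1.65 m.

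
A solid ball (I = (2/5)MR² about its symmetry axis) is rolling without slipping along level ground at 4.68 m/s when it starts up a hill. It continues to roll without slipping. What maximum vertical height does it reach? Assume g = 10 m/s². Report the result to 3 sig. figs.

Here I = (2/5)MR², so the shape factor k = I/(MR²) = 0.4.
Rolling without slipping gives ω = v/R, so the total kinetic energy is ½Mv² + ½Iω² = ½(1+k)Mv² = (7/10)Mv².
At the top the kinetic energy is zero, so (7/10)Mv₀² = Mgh.
Thus h = (1+k)v₀²/(2g) = 1.4 × 4.68² / (2 × 10) ≈ 1.53 m.

h ≈ 1.53 m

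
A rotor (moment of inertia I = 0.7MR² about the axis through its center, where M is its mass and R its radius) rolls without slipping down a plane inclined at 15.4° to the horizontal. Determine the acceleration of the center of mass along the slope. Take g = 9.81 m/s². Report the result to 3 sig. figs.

a ≈ 1.53 m/s²

With I = 0.7MR², the ratio k = I/(MR²) is 0.7.
Along the incline Mg sinθ − f = Ma, and torque about the center fR = Iα = kMR²(a/R) gives f = kMa.
Eliminating f: Mg sinθ = (1+k)Ma, so a = g sinθ/(1+k) = 9.81 × sin15.4° / 1.7 ≈ 1.53 m/s².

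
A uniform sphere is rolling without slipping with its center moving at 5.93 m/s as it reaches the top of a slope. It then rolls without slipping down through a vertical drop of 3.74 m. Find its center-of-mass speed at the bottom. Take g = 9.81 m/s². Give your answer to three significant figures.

v ≈ 9.36 m/s

With I = (2/5)MR², the ratio k = I/(MR²) is 0.4.
Pure rolling means v = ωR; then KE = ½Mv² + ½I(v/R)² = ½(1+k)Mv² = (7/10)Mv².
Conserving energy between top and bottom: (7/10)Mv² = (7/10)Mv₀² + Mgh, hence v² = v₀² + 2gh/(1+k).
v = √(5.93² + 2×9.81×3.74/1.4) = √87.58 ≈ 9.36 m/s.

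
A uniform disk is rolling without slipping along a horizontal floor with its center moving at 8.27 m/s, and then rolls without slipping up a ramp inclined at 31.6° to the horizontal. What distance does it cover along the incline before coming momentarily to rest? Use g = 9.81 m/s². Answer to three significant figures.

For this body I = (1/2)MR², i.e. k = I/(MR²) = 0.5.
Since it rolls without slipping, ω = v/R and KE = ½Mv² + ½Iω² = ½(1+k)Mv² = (3/4)Mv².
Setting this equal to Mgh gives the vertical rise h = (1+k)v₀²/(2g) = 1.5×8.27²/(2×9.81) = 5.229 m.
Along the incline, d = h/sinθ = 5.229/sin31.6° ≈ 9.98 m.

d ≈ 9.98 m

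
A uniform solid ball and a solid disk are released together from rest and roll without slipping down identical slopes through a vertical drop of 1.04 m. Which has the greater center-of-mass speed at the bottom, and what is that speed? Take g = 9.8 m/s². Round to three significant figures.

the uniform solid ball, at v ≈ 3.82 m/s

For rolling without slipping, Mgh = ½(1+k)Mv² where k = I/(MR²), so v = √(2gh/(1+k)).
Uniform solid ball: k = 0.4, giving v = √(2×9.8×1.04/1.4) = 3.816 m/s.
Solid disk: k = 0.5, giving v = √(2×9.8×1.04/1.5) = 3.686 m/s.
The smaller k wins: the uniform solid ball, at ≈ 3.82 m/s.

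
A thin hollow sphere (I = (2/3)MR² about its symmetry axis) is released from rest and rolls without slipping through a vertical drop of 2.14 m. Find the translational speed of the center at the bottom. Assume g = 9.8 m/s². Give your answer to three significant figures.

With I = (2/3)MR², the ratio k = I/(MR²) is 2/3.
Pure rolling means v = ωR; then KE = ½Mv² + ½I(v/R)² = ½(1+k)Mv² = (5/6)Mv².
Setting Mgh = (5/6)Mv² gives v = √(2gh/(1+k)) = √(2·9.8·2.14/1.667) ≈ 5.02 m/s.

v ≈ 5.02 m/s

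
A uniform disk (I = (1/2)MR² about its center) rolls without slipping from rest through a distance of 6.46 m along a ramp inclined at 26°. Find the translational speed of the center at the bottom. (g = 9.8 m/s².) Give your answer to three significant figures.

v ≈ 6.08 m/s

The moment of inertia is (1/2)MR², giving k ≡ I/(MR²) = 0.5.
Pure rolling means v = ωR; then KE = ½Mv² + ½I(v/R)² = ½(1+k)Mv² = (3/4)Mv².
The vertical drop is h = L sinθ = 6.46 × sin26° = 2.832 m.
Energy conservation: Mgh = (3/4)Mv², so v = √(2gh/(1+k)) = √(2 × 9.8 × 2.832 / 1.5) ≈ 6.08 m/s.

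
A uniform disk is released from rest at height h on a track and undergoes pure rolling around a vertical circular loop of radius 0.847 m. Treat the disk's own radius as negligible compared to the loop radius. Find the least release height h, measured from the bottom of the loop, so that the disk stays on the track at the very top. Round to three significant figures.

Here I = (1/2)MR², so the shape factor k = I/(MR²) = 0.5.
At the top, contact is just lost when gravity alone supplies the centripetal force: Mg = Mv_top²/r, i.e. v_top² = gr.
With ω = v/R, the kinetic energy at speed v is ½(1+k)Mv² = (3/4)Mv².
Energy conservation from release (height h) to the top (height 2r): Mgh = Mg(2r) + (3/4)M·gr.
Thus h_min = 2r + (1+k)r/2 = r(2 + 1.5/2) = 0.847 × 2.75 ≈ 2.33 m.

h_min ≈ 2.33 m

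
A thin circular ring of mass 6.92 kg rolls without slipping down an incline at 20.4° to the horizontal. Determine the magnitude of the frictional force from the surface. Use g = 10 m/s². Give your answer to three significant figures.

Here I = MR², so the shape factor k = I/(MR²) = 1.
Translational: Mg sinθ − f = Ma. Rotational about the CM: fR = Iα = kMRa, so f = kMa.
Combining, a = g sinθ/(1+k) and f = kMa = kMg sinθ/(1+k).
f = 1 × 6.92 × 10 × sin20.4° / 2 ≈ 12.1 N.

f ≈ 12.1 N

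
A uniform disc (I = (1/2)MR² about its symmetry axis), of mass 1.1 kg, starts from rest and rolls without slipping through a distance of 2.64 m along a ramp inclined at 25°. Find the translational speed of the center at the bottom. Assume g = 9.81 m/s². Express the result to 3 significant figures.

v ≈ 3.82 m/s

For this body I = (1/2)MR², i.e. k = I/(MR²) = 0.5.
Since it rolls without slipping, ω = v/R and KE = ½Mv² + ½Iω² = ½(1+k)Mv² = (3/4)Mv².
The vertical drop is h = L sinθ = 2.64 × sin25° = 1.116 m.
Energy conservation: Mgh = (3/4)Mv², so v = √(2gh/(1+k)) = √(2 × 9.81 × 1.116 / 1.5) ≈ 3.82 m/s.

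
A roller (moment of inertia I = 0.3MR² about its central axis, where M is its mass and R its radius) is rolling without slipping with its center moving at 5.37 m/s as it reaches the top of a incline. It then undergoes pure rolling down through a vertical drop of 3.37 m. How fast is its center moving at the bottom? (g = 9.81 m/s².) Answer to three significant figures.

The moment of inertia is 0.3MR², giving k ≡ I/(MR²) = 0.3.
Rolling without slipping gives ω = v/R, so the total kinetic energy is ½Mv² + ½Iω² = ½(1+k)Mv² = (13/20)Mv².
Energy conservation: (13/20)Mv₀² + Mgh = (13/20)Mv², so v² = v₀² + 2gh/(1+k).
v = √(5.37² + 2×9.81×3.37/1.3) = √79.7 ≈ 8.93 m/s.

v ≈ 8.93 m/s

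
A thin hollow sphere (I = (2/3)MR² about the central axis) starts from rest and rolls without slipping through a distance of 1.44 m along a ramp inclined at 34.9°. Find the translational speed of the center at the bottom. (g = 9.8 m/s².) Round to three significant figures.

v ≈ 3.11 m/s

For this body I = (2/3)MR², i.e. k = I/(MR²) = 2/3.
Pure rolling means v = ωR; then KE = ½Mv² + ½I(v/R)² = ½(1+k)Mv² = (5/6)Mv².
The vertical drop is h = L sinθ = 1.44 × sin34.9° = 0.8239 m.
Energy conservation: Mgh = (5/6)Mv², so v = √(2gh/(1+k)) = √(2 × 9.8 × 0.8239 / 1.667) ≈ 3.11 m/s.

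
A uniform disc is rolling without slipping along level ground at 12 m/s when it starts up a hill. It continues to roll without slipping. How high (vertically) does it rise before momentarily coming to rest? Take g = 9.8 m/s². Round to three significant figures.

With I = (1/2)MR², the ratio k = I/(MR²) is 0.5.
The rolling condition ω = v/R makes the rotational term ½I(v/R)² = ½kMv², so KE_total = ½(1+k)Mv² = (3/4)Mv².
All of this converts to potential energy at the highest point: (3/4)Mv₀² = Mgh.
Thus h = (1+k)v₀²/(2g) = 1.5 × 12² / (2 × 9.8) ≈ 11.0 m.

h ≈ 11.0 m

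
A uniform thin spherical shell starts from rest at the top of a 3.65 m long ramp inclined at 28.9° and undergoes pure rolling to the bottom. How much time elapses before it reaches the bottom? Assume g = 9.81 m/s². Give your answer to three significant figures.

t ≈ 1.60 s

For this body I = (2/3)MR², i.e. k = I/(MR²) = 2/3.
Along the incline Mg sinθ − f = Ma, and torque about the center fR = Iα = kMR²(a/R) gives f = kMa.
Hence a = g sinθ/(1+k) = 9.81×sin28.9°/1.667 = 2.845 m/s².
With constant a from rest, t = √(2L/a) = √(2·3.65/2.845) ≈ 1.60 s.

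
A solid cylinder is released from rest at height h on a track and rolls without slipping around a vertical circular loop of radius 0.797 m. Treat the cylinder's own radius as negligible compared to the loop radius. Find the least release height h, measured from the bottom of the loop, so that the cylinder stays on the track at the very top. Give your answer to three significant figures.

With I = (1/2)MR², the ratio k = I/(MR²) is 0.5.
At the top, contact is just lost when gravity alone supplies the centripetal force: Mg = Mv_top²/r, i.e. v_top² = gr.
With ω = v/R, the kinetic energy at speed v is ½(1+k)Mv² = (3/4)Mv².
Energy conservation from release (height h) to the top (height 2r): Mgh = Mg(2r) + (3/4)M·gr.
Thus h_min = 2r + (1+k)r/2 = r(2 + 1.5/2) = 0.797 × 2.75 ≈ 2.19 m.

h_min ≈ 2.19 m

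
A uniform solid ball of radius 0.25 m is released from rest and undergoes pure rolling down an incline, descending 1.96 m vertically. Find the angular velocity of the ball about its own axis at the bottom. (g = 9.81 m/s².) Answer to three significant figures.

Here I = (2/5)MR², so the shape factor k = I/(MR²) = 0.4.
Rolling without slipping gives ω = v/R, so the total kinetic energy is ½Mv² + ½Iω² = ½(1+k)Mv² = (7/10)Mv².
Energy conservation Mgh = ½(1+k)Mv² gives v = √(2gh/(1+k)) = √(2 × 9.81 × 1.96 / 1.4) = 5.241 m/s.
Then ω = v/R = 5.241 / 0.25 ≈ 21.0 rad/s.

ω ≈ 21.0 rad/s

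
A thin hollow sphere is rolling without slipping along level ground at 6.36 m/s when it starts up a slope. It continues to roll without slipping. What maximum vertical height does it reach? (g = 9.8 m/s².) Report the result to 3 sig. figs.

The moment of inertia is (2/3)MR², giving k ≡ I/(MR²) = 2/3.
Rolling without slipping gives ω = v/R, so the total kinetic energy is ½Mv² + ½Iω² = ½(1+k)Mv² = (5/6)Mv².
At the top the kinetic energy is zero, so (5/6)Mv₀² = Mgh.
Thus h = (1+k)v₀²/(2g) = 1.667 × 6.36² / (2 × 9.8) ≈ 3.44 m.

h ≈ 3.44 m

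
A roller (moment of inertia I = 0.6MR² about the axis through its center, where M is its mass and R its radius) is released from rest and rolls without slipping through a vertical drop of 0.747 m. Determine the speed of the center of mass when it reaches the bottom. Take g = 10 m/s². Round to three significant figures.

v ≈ 3.06 m/s

With I = 0.6MR², the ratio k = I/(MR²) is 0.6.
Since it rolls without slipping, ω = v/R and KE = ½Mv² + ½Iω² = ½(1+k)Mv² = (4/5)Mv².
Setting Mgh = (4/5)Mv² gives v = √(2gh/(1+k)) = √(2·10·0.747/1.6) ≈ 3.06 m/s.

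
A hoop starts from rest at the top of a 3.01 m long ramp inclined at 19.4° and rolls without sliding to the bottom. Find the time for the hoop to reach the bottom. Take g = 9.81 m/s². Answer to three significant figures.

t ≈ 1.92 s

With I = MR², the ratio k = I/(MR²) is 1.
Along the incline Mg sinθ − f = Ma, and torque about the center fR = Iα = kMR²(a/R) gives f = kMa.
Hence a = g sinθ/(1+k) = 9.81×sin19.4°/2 = 1.629 m/s².
With constant a from rest, t = √(2L/a) = √(2·3.01/1.629) ≈ 1.92 s.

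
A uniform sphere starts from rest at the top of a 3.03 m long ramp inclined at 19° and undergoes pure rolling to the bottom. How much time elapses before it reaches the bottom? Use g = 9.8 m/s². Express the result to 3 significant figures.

With I = (2/5)MR², the ratio k = I/(MR²) is 0.4.
Translational: Mg sinθ − f = Ma. Rotational about the CM: fR = Iα = kMRa, so f = kMa.
Hence a = g sinθ/(1+k) = 9.8×sin19°/1.4 = 2.279 m/s².
Starting from rest, L = ½at², so t = √(2L/a) = √(2×3.03/2.279) ≈ 1.63 s.

t ≈ 1.63 s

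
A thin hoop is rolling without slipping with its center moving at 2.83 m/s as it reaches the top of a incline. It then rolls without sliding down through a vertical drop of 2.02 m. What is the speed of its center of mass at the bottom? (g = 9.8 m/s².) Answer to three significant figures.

For this body I = MR², i.e. k = I/(MR²) = 1.
Pure rolling means v = ωR; then KE = ½Mv² + ½I(v/R)² = ½(1+k)Mv² = Mv².
Conserving energy between top and bottom: Mv² = Mv₀² + Mgh, hence v² = v₀² + 2gh/(1+k).
v = √(2.83² + 2×9.8×2.02/2) = √27.8 ≈ 5.27 m/s.

v ≈ 5.27 m/s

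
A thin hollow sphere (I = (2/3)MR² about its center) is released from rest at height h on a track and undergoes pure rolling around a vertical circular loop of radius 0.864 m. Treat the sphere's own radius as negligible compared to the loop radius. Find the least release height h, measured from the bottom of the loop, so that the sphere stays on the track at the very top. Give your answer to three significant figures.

h_min ≈ 2.45 m

With I = (2/3)MR², the ratio k = I/(MR²) is 2/3.
At the top, contact is just lost when gravity alone supplies the centripetal force: Mg = Mv_top²/r, i.e. v_top² = gr.
With ω = v/R, the kinetic energy at speed v is ½(1+k)Mv² = (5/6)Mv².
Energy conservation from release (height h) to the top (height 2r): Mgh = Mg(2r) + (5/6)M·gr.
Thus h_min = 2r + (1+k)r/2 = r(2 + 1.667/2) = 0.864 × 2.833 ≈ 2.45 m.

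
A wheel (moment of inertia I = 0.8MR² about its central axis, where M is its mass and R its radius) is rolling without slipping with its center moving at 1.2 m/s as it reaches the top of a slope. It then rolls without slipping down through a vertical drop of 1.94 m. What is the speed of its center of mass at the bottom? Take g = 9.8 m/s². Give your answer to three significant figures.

v ≈ 4.75 m/s

The moment of inertia is 0.8MR², giving k ≡ I/(MR²) = 0.8.
Pure rolling means v = ωR; then KE = ½Mv² + ½I(v/R)² = ½(1+k)Mv² = (9/10)Mv².
Energy conservation: (9/10)Mv₀² + Mgh = (9/10)Mv², so v² = v₀² + 2gh/(1+k).
v = √(1.2² + 2×9.8×1.94/1.8) = √22.56 ≈ 4.75 m/s.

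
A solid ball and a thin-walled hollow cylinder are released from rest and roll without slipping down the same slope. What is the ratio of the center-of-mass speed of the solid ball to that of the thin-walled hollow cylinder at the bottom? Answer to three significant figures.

v_ratio ≈ 1.20

Each satisfies Mgh = ½(1+k)Mv² with k = I/(MR²), so v ∝ 1/√(1+k).
For the solid ball k = 0.4; for the thin-walled hollow cylinder k = 1.
v₁/v₂ = √((1+k₂)/(1+k₁)) = √(2/1.4) ≈ 1.20.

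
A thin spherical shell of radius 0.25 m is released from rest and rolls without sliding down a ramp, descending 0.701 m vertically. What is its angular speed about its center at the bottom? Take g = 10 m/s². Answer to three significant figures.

ω ≈ 11.6 rad/s

Here I = (2/3)MR², so the shape factor k = I/(MR²) = 2/3.
Rolling without slipping gives ω = v/R, so the total kinetic energy is ½Mv² + ½Iω² = ½(1+k)Mv² = (5/6)Mv².
Energy conservation Mgh = ½(1+k)Mv² gives v = √(2gh/(1+k)) = √(2 × 10 × 0.701 / 1.667) = 2.9 m/s.
Then ω = v/R = 2.9 / 0.25 ≈ 11.6 rad/s.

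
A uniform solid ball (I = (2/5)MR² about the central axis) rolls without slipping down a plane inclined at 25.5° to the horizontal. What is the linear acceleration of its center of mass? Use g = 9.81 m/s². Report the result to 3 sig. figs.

With I = (2/5)MR², the ratio k = I/(MR²) is 0.4.
Along the incline Mg sinθ − f = Ma, and torque about the center fR = Iα = kMR²(a/R) gives f = kMa.
Eliminating f: Mg sinθ = (1+k)Ma, so a = g sinθ/(1+k) = 9.81 × sin25.5° / 1.4 ≈ 3.02 m/s².

a ≈ 3.02 m/s²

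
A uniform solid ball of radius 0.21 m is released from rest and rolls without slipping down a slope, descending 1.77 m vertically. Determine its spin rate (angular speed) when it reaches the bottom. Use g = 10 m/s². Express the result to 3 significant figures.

ω ≈ 23.9 rad/s

Here I = (2/5)MR², so the shape factor k = I/(MR²) = 0.4.
Rolling without slipping gives ω = v/R, so the total kinetic energy is ½Mv² + ½Iω² = ½(1+k)Mv² = (7/10)Mv².
Energy conservation Mgh = ½(1+k)Mv² gives v = √(2gh/(1+k)) = √(2 × 10 × 1.77 / 1.4) = 5.028 m/s.
Then ω = v/R = 5.028 / 0.21 ≈ 23.9 rad/s.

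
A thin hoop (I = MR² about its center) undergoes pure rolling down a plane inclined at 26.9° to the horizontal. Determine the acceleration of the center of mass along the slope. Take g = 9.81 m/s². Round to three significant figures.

a ≈ 2.22 m/s²

With I = MR², the ratio k = I/(MR²) is 1.
Translational: Mg sinθ − f = Ma. Rotational about the CM: fR = Iα = kMRa, so f = kMa.
Eliminating f: Mg sinθ = (1+k)Ma, so a = g sinθ/(1+k) = 9.81 × sin26.9° / 2 ≈ 2.22 m/s².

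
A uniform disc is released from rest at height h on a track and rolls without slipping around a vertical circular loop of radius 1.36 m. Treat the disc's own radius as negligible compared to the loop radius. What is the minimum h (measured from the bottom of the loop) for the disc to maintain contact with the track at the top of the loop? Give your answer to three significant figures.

h_min ≈ 3.74 m

Here I = (1/2)MR², so the shape factor k = I/(MR²) = 0.5.
At the top of the loop, the minimum-contact condition is Mg = Mv_top²/r, so v_top² = gr.
With ω = v/R, the kinetic energy at speed v is ½(1+k)Mv² = (3/4)Mv².
Energy conservation from release (height h) to the top (height 2r): Mgh = Mg(2r) + (3/4)M·gr.
Thus h_min = 2r + (1+k)r/2 = r(2 + 1.5/2) = 1.36 × 2.75 ≈ 3.74 m.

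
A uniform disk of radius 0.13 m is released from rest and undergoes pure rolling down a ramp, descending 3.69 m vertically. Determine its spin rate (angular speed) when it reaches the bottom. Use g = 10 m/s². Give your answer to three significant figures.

ω ≈ 54.0 rad/s

For this body I = (1/2)MR², i.e. k = I/(MR²) = 0.5.
Rolling without slipping gives ω = v/R, so the total kinetic energy is ½Mv² + ½Iω² = ½(1+k)Mv² = (3/4)Mv².
Energy conservation Mgh = ½(1+k)Mv² gives v = √(2gh/(1+k)) = √(2 × 10 × 3.69 / 1.5) = 7.014 m/s.
The angular speed follows from ω = v/R = 7.014/0.13 ≈ 54.0 rad/s.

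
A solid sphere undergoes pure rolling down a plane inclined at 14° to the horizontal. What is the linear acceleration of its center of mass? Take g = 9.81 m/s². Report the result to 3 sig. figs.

a ≈ 1.70 m/s²

The moment of inertia is (2/5)MR², giving k ≡ I/(MR²) = 0.4.
Translational: Mg sinθ − f = Ma. Rotational about the CM: fR = Iα = kMRa, so f = kMa.
Eliminating f: Mg sinθ = (1+k)Ma, so a = g sinθ/(1+k) = 9.81 × sin14° / 1.4 ≈ 1.70 m/s².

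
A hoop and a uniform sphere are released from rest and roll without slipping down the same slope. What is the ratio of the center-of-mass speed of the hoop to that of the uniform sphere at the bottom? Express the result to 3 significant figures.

v_ratio ≈ 0.837

Each satisfies Mgh = ½(1+k)Mv² with k = I/(MR²), so v ∝ 1/√(1+k).
For the hoop k = 1; for the uniform sphere k = 0.4.
v₁/v₂ = √((1+k₂)/(1+k₁)) = √(1.4/2) ≈ 0.837.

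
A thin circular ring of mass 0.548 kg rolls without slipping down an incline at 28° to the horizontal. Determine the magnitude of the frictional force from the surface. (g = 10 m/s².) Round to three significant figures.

f ≈ 1.29 N

Here I = MR², so the shape factor k = I/(MR²) = 1.
Along the incline Mg sinθ − f = Ma, and torque about the center fR = Iα = kMR²(a/R) gives f = kMa.
Combining, a = g sinθ/(1+k) and f = kMa = kMg sinθ/(1+k).
f = 1 × 0.548 × 10 × sin28° / 2 ≈ 1.29 N.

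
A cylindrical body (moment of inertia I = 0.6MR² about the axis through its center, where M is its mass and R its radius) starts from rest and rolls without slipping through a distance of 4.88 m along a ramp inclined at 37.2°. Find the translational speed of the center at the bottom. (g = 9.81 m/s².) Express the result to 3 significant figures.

v ≈ 6.01 m/s

For this body I = 0.6MR², i.e. k = I/(MR²) = 0.6.
Since it rolls without slipping, ω = v/R and KE = ½Mv² + ½Iω² = ½(1+k)Mv² = (4/5)Mv².
The vertical drop is h = L sinθ = 4.88 × sin37.2° = 2.95 m.
Energy conservation: Mgh = (4/5)Mv², so v = √(2gh/(1+k)) = √(2 × 9.81 × 2.95 / 1.6) ≈ 6.01 m/s.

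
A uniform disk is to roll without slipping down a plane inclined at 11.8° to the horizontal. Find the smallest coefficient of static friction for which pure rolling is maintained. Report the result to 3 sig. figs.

μ_min ≈ 0.0696

The moment of inertia is (1/2)MR², giving k ≡ I/(MR²) = 0.5.
Along the incline Mg sinθ − f = Ma, and torque about the center fR = Iα = kMR²(a/R) gives f = kMa.
These give a = g sinθ/(1+k) and the required friction f = kMg sinθ/(1+k).
With N = Mg cosθ, the no-slip condition f ≤ μN gives μ_min = f/N = k tanθ/(1+k).
μ_min = 0.5 × tan11.8° / 1.5 ≈ 0.0696.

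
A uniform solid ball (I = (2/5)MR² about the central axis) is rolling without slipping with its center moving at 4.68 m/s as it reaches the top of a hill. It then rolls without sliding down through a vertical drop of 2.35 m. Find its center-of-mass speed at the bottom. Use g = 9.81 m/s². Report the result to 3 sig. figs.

v ≈ 7.41 m/s

The moment of inertia is (2/5)MR², giving k ≡ I/(MR²) = 0.4.
Since it rolls without slipping, ω = v/R and KE = ½Mv² + ½Iω² = ½(1+k)Mv² = (7/10)Mv².
Energy conservation: (7/10)Mv₀² + Mgh = (7/10)Mv², so v² = v₀² + 2gh/(1+k).
v = √(4.68² + 2×9.81×2.35/1.4) = √54.84 ≈ 7.41 m/s.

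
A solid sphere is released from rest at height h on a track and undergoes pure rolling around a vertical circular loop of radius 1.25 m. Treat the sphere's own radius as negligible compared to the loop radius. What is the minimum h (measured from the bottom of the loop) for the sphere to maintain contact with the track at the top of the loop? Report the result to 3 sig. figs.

Here I = (2/5)MR², so the shape factor k = I/(MR²) = 0.4.
At the top, contact is just lost when gravity alone supplies the centripetal force: Mg = Mv_top²/r, i.e. v_top² = gr.
With ω = v/R, the kinetic energy at speed v is ½(1+k)Mv² = (7/10)Mv².
Energy conservation from release (height h) to the top (height 2r): Mgh = Mg(2r) + (7/10)M·gr.
Thus h_min = 2r + (1+k)r/2 = r(2 + 1.4/2) = 1.25 × 2.7 ≈ 3.38 m.

h_min ≈ 3.38 m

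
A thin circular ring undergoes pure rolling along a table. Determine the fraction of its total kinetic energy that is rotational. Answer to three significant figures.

With I = MR², the ratio k = I/(MR²) is 1.
Since ω = v/R, the translational part is ½Mv² and the rotational part is ½I(v/R)² = ½kMv²; the total is ½(1+k)Mv².
The rotational fraction is therefore k/(1+k) = 1/2 ≈ 0.500.

fraction ≈ 0.500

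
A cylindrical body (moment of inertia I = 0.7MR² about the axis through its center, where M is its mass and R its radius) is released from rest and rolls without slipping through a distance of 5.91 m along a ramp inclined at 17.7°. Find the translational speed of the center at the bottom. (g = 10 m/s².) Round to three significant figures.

v ≈ 4.60 m/s

With I = 0.7MR², the ratio k = I/(MR²) is 0.7.
Since it rolls without slipping, ω = v/R and KE = ½Mv² + ½Iω² = ½(1+k)Mv² = (17/20)Mv².
The vertical drop is h = L sinθ = 5.91 × sin17.7° = 1.797 m.
Setting Mgh = (17/20)Mv² gives v = √(2gh/(1+k)) = √(2·10·1.797/1.7) ≈ 4.60 m/s.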